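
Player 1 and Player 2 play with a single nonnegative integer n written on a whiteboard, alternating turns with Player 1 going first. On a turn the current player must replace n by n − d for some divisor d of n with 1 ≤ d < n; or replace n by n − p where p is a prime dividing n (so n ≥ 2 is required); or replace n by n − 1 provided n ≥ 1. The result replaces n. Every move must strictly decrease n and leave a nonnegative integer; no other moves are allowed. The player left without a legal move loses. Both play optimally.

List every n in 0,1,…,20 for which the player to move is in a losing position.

Use the standard recursion: the mover loses at a terminal position; elsewhere, the mover wins exactly when some move hands the opponent an L position.
n=0: no move → L
n=1: can move to 0, which is L ⇒ W
n=2: can move to 0, which is L ⇒ W
n=3: can move to 0, which is L ⇒ W
n=4: moves to 2(W), 3(W); every one is W ⇒ L
n=5: can move to 0, which is L ⇒ W
n=6: can move to 4, which is L ⇒ W
n=7: can move to 0, which is L ⇒ W
n=8: can move to 4, which is L ⇒ W
n=9: moves to 6(W), 8(W); every one is W ⇒ L
n=10: can move to 9, which is L ⇒ W
n=11: can move to 0, which is L ⇒ W
n=12: can move to 9, which is L ⇒ W
n=13: can move to 0, which is L ⇒ W
n=14: moves to 7(W), 12(W), 13(W); every one is W ⇒ L
n=15: can move to 14, which is L ⇒ W
n=16: can move to 14, which is L ⇒ W
n=17: can move to 0, which is L ⇒ W
n=18: can move to 9, which is L ⇒ W
n=19: can move to 0, which is L ⇒ W
n=20: moves to 10(W), 15(W), 16(W), 18(W), 19(W); every one is W ⇒ L
The losing starting values of n are exactly the entries labelled L in this table (5 of them).

0, 4, 9, 14, 20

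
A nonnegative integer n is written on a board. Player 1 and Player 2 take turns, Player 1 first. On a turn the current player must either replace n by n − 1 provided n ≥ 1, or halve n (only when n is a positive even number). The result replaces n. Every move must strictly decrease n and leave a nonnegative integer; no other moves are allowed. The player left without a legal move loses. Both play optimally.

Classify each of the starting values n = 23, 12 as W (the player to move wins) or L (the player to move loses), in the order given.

23: L, 12: W

Positions with no move are L. A position that does have a move is losing for the player to move precisely when every available move leads to a winning position for the opponent. Fill in the labels:
n=0: no move → L
n=1: reaches L-position 0 → W
n=2: only reaches 1(W), which is W → L
n=3: reaches L-position 2 → W
n=4: reaches L-position 2 → W
n=5: only reaches 4(W), which is W → L
n=6: reaches L-position 5 → W
n=7: only reaches 6(W), which is W → L
n=8: reaches L-position 7 → W
n=9: only reaches 8(W), which is W → L
n=10: reaches L-position 5 → W
n=11: only reaches 10(W), which is W → L
n=12: reaches L-position 11 → W
n=13: only reaches 12(W), which is W → L
n=14: reaches L-position 7 → W
n=15: only reaches 14(W), which is W → L
n=16: reaches L-position 15 → W
n=17: only reaches 16(W), which is W → L
n=18: reaches L-position 9 → W
n=19: only reaches 18(W), which is W → L
n=20: reaches L-position 19 → W
n=21: only reaches 20(W), which is W → L
n=22: reaches L-position 11 → W
n=23: only reaches 22(W), which is W → L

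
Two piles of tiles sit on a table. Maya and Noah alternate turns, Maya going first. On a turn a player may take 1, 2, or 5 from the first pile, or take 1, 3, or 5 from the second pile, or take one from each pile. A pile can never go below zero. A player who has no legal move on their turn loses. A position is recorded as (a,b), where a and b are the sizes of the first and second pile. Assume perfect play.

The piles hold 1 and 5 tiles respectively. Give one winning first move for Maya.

Label each position W (a win for the player to move) or L (a loss). A position with no legal move is L; any other position is W exactly when some move reaches an L, and L when every move reaches a W.
No move ever increases a pile, so every position that can arise here has a ≤ 1 and b ≤ 5; it is enough to label the cells with 0 ≤ a ≤ 1 and 0 ≤ b ≤ 5.
Every move lowers a or b (never raises either), so fill the grid row by row in increasing a, and left to right within a row: each cell's successors are then already labelled.
      b=0  b=1  b=2  b=3  b=4  b=5
a=0:    L    W    L    W    L    W
a=1:    W    W    W    W    W    W
Cells with no legal move (terminal, hence L): (0,0).
The remaining L cells, each justified by listing all of its moves:
(0,2): →(0,1)(W) only, which is W, so L
(0,4): →(0,3)(W), (0,1)(W) — all W, so L
Every other cell has at least one move into one of the L cells above, so it is W.
From (1,5), the L positions reachable in one move are: (0,4).

Move to (0,4).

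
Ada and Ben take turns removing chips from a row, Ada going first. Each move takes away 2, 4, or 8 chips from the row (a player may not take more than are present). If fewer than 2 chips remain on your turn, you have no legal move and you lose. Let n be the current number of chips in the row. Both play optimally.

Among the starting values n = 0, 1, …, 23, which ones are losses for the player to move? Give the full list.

0, 1, 6, 7, 12, 13, 18, 19

Positions with no move are L. A position that does have a move is losing for the player to move precisely when every available move leads to a winning position for the opponent. Fill in the labels:
n=0: no move → L
n=1: no move → L
n=2: can move to 0, which is L ⇒ W
n=3: can move to 1, which is L ⇒ W
n=4: can move to 0, which is L ⇒ W
n=5: can move to 1, which is L ⇒ W
n=6: moves to 4(W), 2(W); every one is W ⇒ L
n=7: moves to 5(W), 3(W); every one is W ⇒ L
n=8: can move to 6, which is L ⇒ W
n=9: can move to 7, which is L ⇒ W
n=10: can move to 6, which is L ⇒ W
n=11: can move to 7, which is L ⇒ W
n=12: moves to 10(W), 8(W), 4(W); every one is W ⇒ L
n=13: moves to 11(W), 9(W), 5(W); every one is W ⇒ L
n=14: can move to 12, which is L ⇒ W
n=15: can move to 13, which is L ⇒ W
n=16: can move to 12, which is L ⇒ W
n=17: can move to 13, which is L ⇒ W
n=18: moves to 16(W), 14(W), 10(W); every one is W ⇒ L
n=19: moves to 17(W), 15(W), 11(W); every one is W ⇒ L
n=20: can move to 18, which is L ⇒ W
n=21: can move to 19, which is L ⇒ W
n=22: can move to 18, which is L ⇒ W
n=23: can move to 19, which is L ⇒ W
The losing starting values of n are exactly the entries labelled L in this table (8 of them).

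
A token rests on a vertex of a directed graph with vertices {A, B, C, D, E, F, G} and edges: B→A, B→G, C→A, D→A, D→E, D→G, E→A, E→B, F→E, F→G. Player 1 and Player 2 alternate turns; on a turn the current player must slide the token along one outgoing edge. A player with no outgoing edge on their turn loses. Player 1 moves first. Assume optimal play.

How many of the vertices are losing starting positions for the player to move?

Use the standard recursion: the mover loses at a terminal position; elsewhere, the mover wins exactly when some move hands the opponent an L position.
Every edge goes from a vertex to one that appears earlier in the order A, G, B, E, D, C, F, so processing vertices in that order labels each vertex after all of its successors.
A: no outgoing edge → L
G: no outgoing edge → L
B: reaches L-position G → W
E: reaches L-position A → W
D: reaches L-position G → W
C: reaches L-position A → W
F: reaches L-position G → W
The L vertices are A, G; that is 2 in all.

2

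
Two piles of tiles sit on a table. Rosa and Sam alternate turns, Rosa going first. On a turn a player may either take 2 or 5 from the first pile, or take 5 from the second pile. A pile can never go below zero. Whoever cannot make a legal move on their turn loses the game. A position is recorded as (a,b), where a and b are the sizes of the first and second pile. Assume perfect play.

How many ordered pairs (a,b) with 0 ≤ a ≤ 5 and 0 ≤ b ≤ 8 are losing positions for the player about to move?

23

Label each position W (a win for the player to move) or L (a loss). A position with no legal move is L; any other position is W exactly when some move reaches an L, and L when every move reaches a W.
Every move lowers a or b (never raises either), so fill the grid row by row in increasing a, and left to right within a row: each cell's successors are then already labelled.
      b=0  b=1  b=2  b=3  b=4  b=5  b=6  b=7  b=8
a=0:    L    L    L    L    L    W    W    W    W
a=1:    L    L    L    L    L    W    W    W    W
a=2:    W    W    W    W    W    L    L    L    L
a=3:    W    W    W    W    W    L    L    L    L
a=4:    L    L    L    L    L    W    W    W    W
a=5:    W    W    W    W    W    W    W    W    W
Cells with no legal move (terminal, hence L): (0,0), (0,1), (0,2), (0,3), (0,4), (1,0), (1,1), (1,2), (1,3), (1,4).
The remaining L cells, each justified by listing all of its moves:
(2,5): moves to (0,5)(W), (2,0)(W); every one is W ⇒ L
(2,6): moves to (0,6)(W), (2,1)(W); every one is W ⇒ L
(2,7): moves to (0,7)(W), (2,2)(W); every one is W ⇒ L
(2,8): moves to (0,8)(W), (2,3)(W); every one is W ⇒ L
(3,5): moves to (1,5)(W), (3,0)(W); every one is W ⇒ L
(3,6): moves to (1,6)(W), (3,1)(W); every one is W ⇒ L
(3,7): moves to (1,7)(W), (3,2)(W); every one is W ⇒ L
(3,8): moves to (1,8)(W), (3,3)(W); every one is W ⇒ L
(4,0): the only move is to (2,0)(W), a W ⇒ L
(4,1): the only move is to (2,1)(W), a W ⇒ L
(4,2): the only move is to (2,2)(W), a W ⇒ L
(4,3): the only move is to (2,3)(W), a W ⇒ L
(4,4): the only move is to (2,4)(W), a W ⇒ L
Every other cell has at least one move into one of the L cells above, so it is W.
L cells per row: a=0: 5, a=1: 5, a=2: 4, a=3: 4, a=4: 5, a=5: 0; total 23.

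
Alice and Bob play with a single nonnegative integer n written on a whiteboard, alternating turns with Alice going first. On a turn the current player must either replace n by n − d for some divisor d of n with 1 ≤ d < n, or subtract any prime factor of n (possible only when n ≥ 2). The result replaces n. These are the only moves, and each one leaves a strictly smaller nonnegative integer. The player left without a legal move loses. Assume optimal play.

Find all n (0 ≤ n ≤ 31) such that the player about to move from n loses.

0, 1, 4, 9, 14, 20, 26

Classify positions by backward induction: terminal positions (no move available) are L. From any other position, the mover wins iff some move reaches an L.
n=0: no move → L
n=1: no move → L
n=2: W (go to 0, an L position)
n=3: W (go to 0, an L position)
n=4: L (options 2(W), 3(W) are all W)
n=5: W (go to 0, an L position)
n=6: W (go to 4, an L position)
n=7: W (go to 0, an L position)
n=8: W (go to 4, an L position)
n=9: L (options 6(W), 8(W) are all W)
n=10: W (go to 9, an L position)
n=11: W (go to 0, an L position)
n=12: W (go to 9, an L position)
n=13: W (go to 0, an L position)
n=14: L (options 7(W), 12(W), 13(W) are all W)
n=15: W (go to 14, an L position)
n=16: W (go to 14, an L position)
n=17: W (go to 0, an L position)
n=18: W (go to 9, an L position)
n=19: W (go to 0, an L position)
n=20: L (options 10(W), 15(W), 16(W), 18(W), 19(W) are all W)
n=21: W (go to 14, an L position)
n=22: W (go to 20, an L position)
n=23: W (go to 0, an L position)
n=24: W (go to 20, an L position)
n=25: W (go to 20, an L position)
n=26: L (options 13(W), 24(W), 25(W) are all W)
n=27: W (go to 26, an L position)
n=28: W (go to 14, an L position)
n=29: W (go to 0, an L position)
n=30: W (go to 20, an L position)
n=31: W (go to 0, an L position)
The losing starting values of n are exactly the entries labelled L in this table (7 of them).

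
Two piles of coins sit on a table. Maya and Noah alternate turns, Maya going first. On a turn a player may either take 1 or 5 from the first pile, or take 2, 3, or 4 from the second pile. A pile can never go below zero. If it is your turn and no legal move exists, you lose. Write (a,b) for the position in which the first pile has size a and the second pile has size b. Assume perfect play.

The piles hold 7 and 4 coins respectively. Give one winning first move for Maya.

Compute win/loss labels from the base case upward. A position with no move is L. Any other position is W if it can reach an L in one move, else L.
No move ever increases a pile, so every position that can arise here has a ≤ 7 and b ≤ 4; it is enough to label the cells with 0 ≤ a ≤ 7 and 0 ≤ b ≤ 4.
Every move lowers a or b (never raises either), so fill the grid row by row in increasing a, and left to right within a row: each cell's successors are then already labelled.
      b=0  b=1  b=2  b=3  b=4
a=0:    L    L    W    W    W
a=1:    W    W    L    L    W
a=2:    L    L    W    W    W
a=3:    W    W    L    L    W
a=4:    L    L    W    W    W
a=5:    W    W    L    L    W
a=6:    L    L    W    W    W
a=7:    W    W    L    L    W
Cells with no legal move (terminal, hence L): (0,0), (0,1).
The remaining L cells, each justified by listing all of its moves:
(1,2): L (options (0,2)(W), (1,0)(W) are all W)
(1,3): L (options (0,3)(W), (1,1)(W), (1,0)(W) are all W)
(2,0): L (sole option (1,0)(W) is W)
(2,1): L (sole option (1,1)(W) is W)
(3,2): L (options (2,2)(W), (3,0)(W) are all W)
(3,3): L (options (2,3)(W), (3,1)(W), (3,0)(W) are all W)
(4,0): L (sole option (3,0)(W) is W)
(4,1): L (sole option (3,1)(W) is W)
(5,2): L (options (4,2)(W), (0,2)(W), (5,0)(W) are all W)
(5,3): L (options (4,3)(W), (0,3)(W), (5,1)(W), (5,0)(W) are all W)
(6,0): L (options (5,0)(W), (1,0)(W) are all W)
(6,1): L (options (5,1)(W), (1,1)(W) are all W)
(7,2): L (options (6,2)(W), (2,2)(W), (7,0)(W) are all W)
(7,3): L (options (6,3)(W), (2,3)(W), (7,1)(W), (7,0)(W) are all W)
Every other cell has at least one move into one of the L cells above, so it is W.
From (7,4), the L positions reachable in one move are: (7,2).

Move to (7,2).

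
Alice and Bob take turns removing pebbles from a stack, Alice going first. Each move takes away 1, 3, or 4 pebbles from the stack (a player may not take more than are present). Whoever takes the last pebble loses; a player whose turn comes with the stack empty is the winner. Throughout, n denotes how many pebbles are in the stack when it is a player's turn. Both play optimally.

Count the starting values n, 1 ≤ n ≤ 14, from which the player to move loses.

Classify positions by backward induction: terminal positions (no move available) are W. From any other position, the mover wins iff some move reaches an L.
n=0: no move; the opponent has just taken the last pebble and therefore loses → W
n=1: the only move is to 0(W), a W ⇒ L
n=2: can move to 1, which is L ⇒ W
n=3: moves to 2(W), 0(W); every one is W ⇒ L
n=4: can move to 3, which is L ⇒ W
n=5: can move to 1, which is L ⇒ W
n=6: can move to 3, which is L ⇒ W
n=7: can move to 3, which is L ⇒ W
n=8: moves to 7(W), 5(W), 4(W); every one is W ⇒ L
n=9: can move to 8, which is L ⇒ W
n=10: moves to 9(W), 7(W), 6(W); every one is W ⇒ L
n=11: can move to 10, which is L ⇒ W
n=12: can move to 8, which is L ⇒ W
n=13: can move to 10, which is L ⇒ W
n=14: can move to 10, which is L ⇒ W
L entries with 1 ≤ n ≤ 14 (the range starts at n=1): n = 1, 3, 8, 10; that makes 4.

4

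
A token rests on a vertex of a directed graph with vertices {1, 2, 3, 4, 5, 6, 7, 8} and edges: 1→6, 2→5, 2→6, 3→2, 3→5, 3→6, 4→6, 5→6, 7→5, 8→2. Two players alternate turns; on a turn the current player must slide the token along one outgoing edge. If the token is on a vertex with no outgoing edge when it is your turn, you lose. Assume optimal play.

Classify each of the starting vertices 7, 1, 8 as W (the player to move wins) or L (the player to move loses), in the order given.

7: L, 1: W, 8: L

Work bottom-up. With no move the player to move loses. Otherwise the position is W if at least one move leads to an L position for the opponent, and L if every move leads to a W.
Every edge goes from a vertex to one that appears earlier in the order 6, 5, 2, 3, 1, 7, 8, 4, so processing vertices in that order labels each vertex after all of its successors.
6: no outgoing edge → L
5: can move to 6, which is L ⇒ W
2: can move to 6, which is L ⇒ W
3: can move to 6, which is L ⇒ W
1: can move to 6, which is L ⇒ W
7: the only move is to 5(W), a W ⇒ L
8: the only move is to 2(W), a W ⇒ L
4: can move to 6, which is L ⇒ W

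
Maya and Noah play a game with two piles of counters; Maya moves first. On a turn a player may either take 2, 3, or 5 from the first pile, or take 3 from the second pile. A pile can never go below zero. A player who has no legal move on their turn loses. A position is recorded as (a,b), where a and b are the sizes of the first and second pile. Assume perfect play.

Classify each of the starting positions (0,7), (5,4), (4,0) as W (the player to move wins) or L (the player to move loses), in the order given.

Use the standard recursion: the mover loses at a terminal position; elsewhere, the mover wins exactly when some move hands the opponent an L position.
No move ever increases a pile, so every position that can arise here has a ≤ 5 and b ≤ 7; it is enough to label the cells with 0 ≤ a ≤ 5 and 0 ≤ b ≤ 7.
Every move lowers a or b (never raises either), so fill the grid row by row in increasing a, and left to right within a row: each cell's successors are then already labelled.
      b=0  b=1  b=2  b=3  b=4  b=5  b=6  b=7
a=0:    L    L    L    W    W    W    L    L
a=1:    L    L    L    W    W    W    L    L
a=2:    W    W    W    L    L    L    W    W
a=3:    W    W    W    L    L    L    W    W
a=4:    W    W    W    W    W    W    W    W
a=5:    W    W    W    W    W    W    W    W
Cells with no legal move (terminal, hence L): (0,0), (0,1), (0,2), (1,0), (1,1), (1,2).
The remaining L cells, each justified by listing all of its moves:
(0,6): →(0,3)(W) only, which is W, so L
(0,7): →(0,4)(W) only, which is W, so L
(1,6): →(1,3)(W) only, which is W, so L
(1,7): →(1,4)(W) only, which is W, so L
(2,3): →(0,3)(W), (2,0)(W) — all W, so L
(2,4): →(0,4)(W), (2,1)(W) — all W, so L
(2,5): →(0,5)(W), (2,2)(W) — all W, so L
(3,3): →(1,3)(W), (0,3)(W), (3,0)(W) — all W, so L
(3,4): →(1,4)(W), (0,4)(W), (3,1)(W) — all W, so L
(3,5): →(1,5)(W), (0,5)(W), (3,2)(W) — all W, so L
Every other cell has at least one move into one of the L cells above, so it is W.
(0,7): one of the L cells justified above, so L
(5,4): the move to (3,4) reaches an L cell, so W
(4,0): the move to (1,0) reaches an L cell, so W

(0,7): L, (5,4): W, (4,0): W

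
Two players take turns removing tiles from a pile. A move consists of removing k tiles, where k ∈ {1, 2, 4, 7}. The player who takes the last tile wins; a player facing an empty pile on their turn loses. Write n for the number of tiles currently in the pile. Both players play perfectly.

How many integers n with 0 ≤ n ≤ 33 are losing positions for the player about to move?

Use the standard recursion: the mover loses at a terminal position; elsewhere, the mover wins exactly when some move hands the opponent an L position.
n=0: no move → L
n=1: reaches L-position 0 → W
n=2: reaches L-position 0 → W
n=3: only reaches 2(W), 1(W), all W → L
n=4: reaches L-position 3 → W
n=5: reaches L-position 3 → W
n=6: only reaches 5(W), 4(W), 2(W), all W → L
n=7: reaches L-position 6 → W
n=8: reaches L-position 6 → W
n=9: only reaches 8(W), 7(W), 5(W), 2(W), all W → L
n=10: reaches L-position 9 → W
n=11: reaches L-position 9 → W
n=12: only reaches 11(W), 10(W), 8(W), 5(W), all W → L
n=13: reaches L-position 12 → W
n=14: reaches L-position 12 → W
n=15: only reaches 14(W), 13(W), 11(W), 8(W), all W → L
n=16: reaches L-position 15 → W
n=17: reaches L-position 15 → W
n=18: only reaches 17(W), 16(W), 14(W), 11(W), all W → L
n=19: reaches L-position 18 → W
n=20: reaches L-position 18 → W
n=21: only reaches 20(W), 19(W), 17(W), 14(W), all W → L
n=22: reaches L-position 21 → W
n=23: reaches L-position 21 → W
n=24: only reaches 23(W), 22(W), 20(W), 17(W), all W → L
n=25: reaches L-position 24 → W
n=26: reaches L-position 24 → W
n=27: only reaches 26(W), 25(W), 23(W), 20(W), all W → L
n=28: reaches L-position 27 → W
n=29: reaches L-position 27 → W
n=30: only reaches 29(W), 28(W), 26(W), 23(W), all W → L
n=31: reaches L-position 30 → W
n=32: reaches L-position 30 → W
n=33: only reaches 32(W), 31(W), 29(W), 26(W), all W → L
L entries with 0 ≤ n ≤ 33: n = 0, 3, 6, 9, 12, 15, 18, 21, 24, 27, 30, 33; that makes 12.

12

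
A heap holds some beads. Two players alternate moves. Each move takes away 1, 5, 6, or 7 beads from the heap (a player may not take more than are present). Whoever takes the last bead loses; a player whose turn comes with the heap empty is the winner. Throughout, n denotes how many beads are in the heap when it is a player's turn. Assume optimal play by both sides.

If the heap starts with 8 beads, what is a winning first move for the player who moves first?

Positions with no move are W. A position that does have a move is losing for the player to move precisely when every available move leads to a winning position for the opponent. Fill in the labels:
n=0: no move; the opponent has just taken the last bead and therefore loses → W
n=1: →0(W) only, which is W, so L
n=2: →1(L), so W
n=3: →2(W) only, which is W, so L
n=4: →3(L), so W
n=5: →4(W), 0(W) — all W, so L
n=6: →5(L), so W
n=7: →1(L), so W
n=8: →3(L), so W
From 8, the L positions reachable in one move are: 3, 1. Any move reaching one of these is winning.

Remove 5, leaving 3.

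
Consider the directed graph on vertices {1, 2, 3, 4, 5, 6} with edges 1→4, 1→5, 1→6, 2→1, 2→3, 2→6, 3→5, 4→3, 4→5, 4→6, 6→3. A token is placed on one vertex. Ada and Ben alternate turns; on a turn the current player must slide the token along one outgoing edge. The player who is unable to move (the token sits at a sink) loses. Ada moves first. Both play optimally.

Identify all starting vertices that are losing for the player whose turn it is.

Compute win/loss labels from the base case upward. A position with no move is L. Any other position is W if it can reach an L in one move, else L.
Every edge goes from a vertex to one that appears earlier in the order 5, 3, 6, 4, 1, 2, so processing vertices in that order labels each vertex after all of its successors.
5: no outgoing edge → L
3: W (go to 5, an L position)
6: L (sole option 3(W) is W)
4: W (go to 6, an L position)
1: W (go to 6, an L position)
2: W (go to 6, an L position)
Reading off the rows marked L gives the requested list; there are 2 such vertices.

5, 6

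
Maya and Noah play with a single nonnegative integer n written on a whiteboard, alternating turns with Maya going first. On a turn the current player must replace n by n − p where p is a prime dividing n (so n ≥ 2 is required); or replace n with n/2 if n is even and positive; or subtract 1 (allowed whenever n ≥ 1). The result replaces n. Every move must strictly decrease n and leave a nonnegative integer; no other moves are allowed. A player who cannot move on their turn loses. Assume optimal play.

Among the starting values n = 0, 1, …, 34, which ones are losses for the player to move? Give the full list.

Classify positions by backward induction: terminal positions (no move available) are L. From any other position, the mover wins iff some move reaches an L.
n=0: no move → L
n=1: reaches L-position 0 → W
n=2: reaches L-position 0 → W
n=3: reaches L-position 0 → W
n=4: only reaches 2(W), 3(W), all W → L
n=5: reaches L-position 0 → W
n=6: reaches L-position 4 → W
n=7: reaches L-position 0 → W
n=8: reaches L-position 4 → W
n=9: only reaches 6(W), 8(W), all W → L
n=10: reaches L-position 9 → W
n=11: reaches L-position 0 → W
n=12: reaches L-position 9 → W
n=13: reaches L-position 0 → W
n=14: only reaches 7(W), 12(W), 13(W), all W → L
n=15: reaches L-position 14 → W
n=16: reaches L-position 14 → W
n=17: reaches L-position 0 → W
n=18: reaches L-position 9 → W
n=19: reaches L-position 0 → W
n=20: only reaches 10(W), 15(W), 18(W), 19(W), all W → L
n=21: reaches L-position 14 → W
n=22: reaches L-position 20 → W
n=23: reaches L-position 0 → W
n=24: only reaches 12(W), 21(W), 22(W), 23(W), all W → L
n=25: reaches L-position 20 → W
n=26: reaches L-position 24 → W
n=27: reaches L-position 24 → W
n=28: reaches L-position 14 → W
n=29: reaches L-position 0 → W
n=30: only reaches 15(W), 25(W), 27(W), 28(W), 29(W), all W → L
n=31: reaches L-position 0 → W
n=32: reaches L-position 30 → W
n=33: reaches L-position 30 → W
n=34: only reaches 17(W), 32(W), 33(W), all W → L
The losing starting values of n are exactly the entries labelled L in this table (8 of them).

0, 4, 9, 14, 20, 24, 30, 34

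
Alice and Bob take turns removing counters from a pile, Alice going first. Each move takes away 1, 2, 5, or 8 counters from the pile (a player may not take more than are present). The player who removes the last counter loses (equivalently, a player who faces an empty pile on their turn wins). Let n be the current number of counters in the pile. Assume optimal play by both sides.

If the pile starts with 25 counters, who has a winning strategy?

Bob wins.

Use the standard recursion: the mover wins at a terminal position; elsewhere, the mover wins exactly when some move hands the opponent an L position.
n=0: no move; the opponent has just taken the last counter and therefore loses → W
n=1: only reaches 0(W), which is W → L
n=2: reaches L-position 1 → W
n=3: reaches L-position 1 → W
n=4: only reaches 3(W), 2(W), all W → L
n=5: reaches L-position 4 → W
n=6: reaches L-position 4 → W
n=7: only reaches 6(W), 5(W), 2(W), all W → L
n=8: reaches L-position 7 → W
n=9: reaches L-position 7 → W
n=10: only reaches 9(W), 8(W), 5(W), 2(W), all W → L
n=11: reaches L-position 10 → W
n=12: reaches L-position 10 → W
n=13: only reaches 12(W), 11(W), 8(W), 5(W), all W → L
n=14: reaches L-position 13 → W
n=15: reaches L-position 13 → W
n=16: only reaches 15(W), 14(W), 11(W), 8(W), all W → L
n=17: reaches L-position 16 → W
n=18: reaches L-position 16 → W
n=19: only reaches 18(W), 17(W), 14(W), 11(W), all W → L
n=20: reaches L-position 19 → W
n=21: reaches L-position 19 → W
n=22: only reaches 21(W), 20(W), 17(W), 14(W), all W → L
n=23: reaches L-position 22 → W
n=24: reaches L-position 22 → W
n=25: only reaches 24(W), 23(W), 20(W), 17(W), all W → L
The starting position 25 is L: whatever Alice does, the opponent receives a W position.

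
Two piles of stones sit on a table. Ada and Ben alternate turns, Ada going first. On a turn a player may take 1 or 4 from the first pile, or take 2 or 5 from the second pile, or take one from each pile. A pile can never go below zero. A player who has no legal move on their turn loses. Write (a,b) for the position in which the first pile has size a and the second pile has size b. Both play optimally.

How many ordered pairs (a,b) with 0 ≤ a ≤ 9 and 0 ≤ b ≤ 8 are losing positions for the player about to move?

29

Classify positions by backward induction: terminal positions (no move available) are L. From any other position, the mover wins iff some move reaches an L.
Every move lowers a or b (never raises either), so fill the grid row by row in increasing a, and left to right within a row: each cell's successors are then already labelled.
      b=0  b=1  b=2  b=3  b=4  b=5  b=6  b=7  b=8
a=0:    L    L    W    W    L    W    W    L    L
a=1:    W    W    W    L    W    W    L    W    W
a=2:    L    L    W    W    W    W    W    W    L
a=3:    W    W    W    L    L    W    W    L    W
a=4:    W    W    L    W    W    W    L    W    W
a=5:    L    L    W    W    L    W    W    W    L
a=6:    W    W    W    L    W    W    L    L    W
a=7:    L    L    W    W    W    W    W    W    W
a=8:    W    W    W    L    L    W    W    L    W
a=9:    W    W    L    W    W    W    L    W    W
Cells with no legal move (terminal, hence L): (0,0), (0,1).
The remaining L cells, each justified by listing all of its moves:
(0,4): →(0,2)(W) only, which is W, so L
(0,7): →(0,5)(W), (0,2)(W) — all W, so L
(0,8): →(0,6)(W), (0,3)(W) — all W, so L
(1,3): →(0,3)(W), (1,1)(W), (0,2)(W) — all W, so L
(1,6): →(0,6)(W), (1,4)(W), (1,1)(W), (0,5)(W) — all W, so L
(2,0): →(1,0)(W) only, which is W, so L
(2,1): →(1,1)(W), (1,0)(W) — all W, so L
(2,8): →(1,8)(W), (2,6)(W), (2,3)(W), (1,7)(W) — all W, so L
(3,3): →(2,3)(W), (3,1)(W), (2,2)(W) — all W, so L
(3,4): →(2,4)(W), (3,2)(W), (2,3)(W) — all W, so L
(3,7): →(2,7)(W), (3,5)(W), (3,2)(W), (2,6)(W) — all W, so L
(4,2): →(3,2)(W), (0,2)(W), (4,0)(W), (3,1)(W) — all W, so L
(4,6): →(3,6)(W), (0,6)(W), (4,4)(W), (4,1)(W), (3,5)(W) — all W, so L
(5,0): →(4,0)(W), (1,0)(W) — all W, so L
(5,1): →(4,1)(W), (1,1)(W), (4,0)(W) — all W, so L
(5,4): →(4,4)(W), (1,4)(W), (5,2)(W), (4,3)(W) — all W, so L
(5,8): →(4,8)(W), (1,8)(W), (5,6)(W), (5,3)(W), (4,7)(W) — all W, so L
(6,3): →(5,3)(W), (2,3)(W), (6,1)(W), (5,2)(W) — all W, so L
(6,6): →(5,6)(W), (2,6)(W), (6,4)(W), (6,1)(W), (5,5)(W) — all W, so L
(6,7): →(5,7)(W), (2,7)(W), (6,5)(W), (6,2)(W), (5,6)(W) — all W, so L
(7,0): →(6,0)(W), (3,0)(W) — all W, so L
(7,1): →(6,1)(W), (3,1)(W), (6,0)(W) — all W, so L
(8,3): →(7,3)(W), (4,3)(W), (8,1)(W), (7,2)(W) — all W, so L
(8,4): →(7,4)(W), (4,4)(W), (8,2)(W), (7,3)(W) — all W, so L
(8,7): →(7,7)(W), (4,7)(W), (8,5)(W), (8,2)(W), (7,6)(W) — all W, so L
(9,2): →(8,2)(W), (5,2)(W), (9,0)(W), (8,1)(W) — all W, so L
(9,6): →(8,6)(W), (5,6)(W), (9,4)(W), (9,1)(W), (8,5)(W) — all W, so L
Every other cell has at least one move into one of the L cells above, so it is W.
L cells per row: a=0: 5, a=1: 2, a=2: 3, a=3: 3, a=4: 2, a=5: 4, a=6: 3, a=7: 2, a=8: 3, a=9: 2; total 29.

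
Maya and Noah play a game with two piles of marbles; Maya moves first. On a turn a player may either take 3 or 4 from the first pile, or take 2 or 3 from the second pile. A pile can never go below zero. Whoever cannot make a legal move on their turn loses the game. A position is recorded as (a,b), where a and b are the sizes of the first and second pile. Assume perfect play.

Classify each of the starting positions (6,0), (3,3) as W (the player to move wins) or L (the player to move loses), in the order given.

Use the standard recursion: the mover loses at a terminal position; elsewhere, the mover wins exactly when some move hands the opponent an L position.
No move ever increases a pile, so every position that can arise here has a ≤ 6 and b ≤ 3; it is enough to label the cells with 0 ≤ a ≤ 6 and 0 ≤ b ≤ 3.
Every move lowers a or b (never raises either), so fill the grid row by row in increasing a, and left to right within a row: each cell's successors are then already labelled.
      b=0  b=1  b=2  b=3
a=0:    L    L    W    W
a=1:    L    L    W    W
a=2:    L    L    W    W
a=3:    W    W    L    L
a=4:    W    W    L    L
a=5:    W    W    L    L
a=6:    W    W    W    W
Cells with no legal move (terminal, hence L): (0,0), (0,1), (1,0), (1,1), (2,0), (2,1).
The remaining L cells, each justified by listing all of its moves:
(3,2): →(0,2)(W), (3,0)(W) — all W, so L
(3,3): →(0,3)(W), (3,1)(W), (3,0)(W) — all W, so L
(4,2): →(1,2)(W), (0,2)(W), (4,0)(W) — all W, so L
(4,3): →(1,3)(W), (0,3)(W), (4,1)(W), (4,0)(W) — all W, so L
(5,2): →(2,2)(W), (1,2)(W), (5,0)(W) — all W, so L
(5,3): →(2,3)(W), (1,3)(W), (5,1)(W), (5,0)(W) — all W, so L
Every other cell has at least one move into one of the L cells above, so it is W.
(6,0): the move to (2,0) reaches an L cell, so W
(3,3): one of the L cells justified above, so L

(6,0): W, (3,3): L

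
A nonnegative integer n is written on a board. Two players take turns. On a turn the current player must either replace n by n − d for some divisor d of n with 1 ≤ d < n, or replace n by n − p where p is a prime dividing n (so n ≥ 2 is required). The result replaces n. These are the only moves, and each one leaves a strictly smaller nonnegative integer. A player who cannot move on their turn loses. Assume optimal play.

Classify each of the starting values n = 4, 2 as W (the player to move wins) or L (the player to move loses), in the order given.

Compute win/loss labels from the base case upward. A position with no move is L. Any other position is W if it can reach an L in one move, else L.
n=0: no move → L
n=1: no move → L
n=2: W (go to 0, an L position)
n=3: W (go to 0, an L position)
n=4: L (options 2(W), 3(W) are all W)

4: L, 2: W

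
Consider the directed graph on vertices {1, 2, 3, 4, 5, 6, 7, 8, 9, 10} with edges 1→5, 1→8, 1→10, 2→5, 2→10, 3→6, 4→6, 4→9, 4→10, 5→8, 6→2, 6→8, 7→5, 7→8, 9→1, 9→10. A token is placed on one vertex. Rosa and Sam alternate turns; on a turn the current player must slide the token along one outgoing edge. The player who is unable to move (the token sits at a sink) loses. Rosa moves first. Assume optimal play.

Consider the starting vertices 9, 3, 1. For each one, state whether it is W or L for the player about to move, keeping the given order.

9: W, 3: L, 1: W

Work bottom-up. With no move the player to move loses. Otherwise the position is W if at least one move leads to an L position for the opponent, and L if every move leads to a W.
Every edge goes from a vertex to one that appears earlier in the order 10, 8, 5, 1, 7, 9, 2, 6, 3, 4, so processing vertices in that order labels each vertex after all of its successors.
10: no outgoing edge → L
8: no outgoing edge → L
5: can move to 8, which is L ⇒ W
1: can move to 8, which is L ⇒ W
7: can move to 8, which is L ⇒ W
9: can move to 10, which is L ⇒ W
2: can move to 10, which is L ⇒ W
6: can move to 8, which is L ⇒ W
3: the only move is to 6(W), a W ⇒ L
4: can move to 10, which is L ⇒ W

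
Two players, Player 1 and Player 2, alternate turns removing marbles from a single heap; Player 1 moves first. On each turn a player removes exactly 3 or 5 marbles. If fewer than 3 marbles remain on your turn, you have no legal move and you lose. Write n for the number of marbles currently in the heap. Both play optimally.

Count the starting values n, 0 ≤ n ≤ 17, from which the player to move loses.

8

Positions with no move are L. A position that does have a move is losing for the player to move precisely when every available move leads to a winning position for the opponent. Fill in the labels:
n=0: no move → L
n=1: no move → L
n=2: no move → L
n=3: →0(L), so W
n=4: →1(L), so W
n=5: →2(L), so W
n=6: →1(L), so W
n=7: →2(L), so W
n=8: →5(W), 3(W) — all W, so L
n=9: →6(W), 4(W) — all W, so L
n=10: →7(W), 5(W) — all W, so L
n=11: →8(L), so W
n=12: →9(L), so W
n=13: →10(L), so W
n=14: →9(L), so W
n=15: →10(L), so W
n=16: →13(W), 11(W) — all W, so L
n=17: →14(W), 12(W) — all W, so L
L entries with 0 ≤ n ≤ 17: n = 0, 1, 2, 8, 9, 10, 16, 17; that makes 8.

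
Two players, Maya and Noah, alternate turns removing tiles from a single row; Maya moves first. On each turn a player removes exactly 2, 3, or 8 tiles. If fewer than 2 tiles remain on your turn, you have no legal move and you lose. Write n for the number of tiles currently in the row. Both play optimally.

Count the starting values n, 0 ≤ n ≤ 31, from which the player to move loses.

Work bottom-up. With no move the player to move loses. Otherwise the position is W if at least one move leads to an L position for the opponent, and L if every move leads to a W.
n=0: no move → L
n=1: no move → L
n=2: can move to 0, which is L ⇒ W
n=3: can move to 1, which is L ⇒ W
n=4: can move to 1, which is L ⇒ W
n=5: moves to 3(W), 2(W); every one is W ⇒ L
n=6: moves to 4(W), 3(W); every one is W ⇒ L
n=7: can move to 5, which is L ⇒ W
n=8: can move to 6, which is L ⇒ W
n=9: can move to 6, which is L ⇒ W
n=10: moves to 8(W), 7(W), 2(W); every one is W ⇒ L
n=11: moves to 9(W), 8(W), 3(W); every one is W ⇒ L
n=12: can move to 10, which is L ⇒ W
n=13: can move to 11, which is L ⇒ W
n=14: can move to 11, which is L ⇒ W
n=15: moves to 13(W), 12(W), 7(W); every one is W ⇒ L
n=16: moves to 14(W), 13(W), 8(W); every one is W ⇒ L
n=17: can move to 15, which is L ⇒ W
n=18: can move to 16, which is L ⇒ W
n=19: can move to 16, which is L ⇒ W
n=20: moves to 18(W), 17(W), 12(W); every one is W ⇒ L
n=21: moves to 19(W), 18(W), 13(W); every one is W ⇒ L
n=22: can move to 20, which is L ⇒ W
n=23: can move to 21, which is L ⇒ W
n=24: can move to 21, which is L ⇒ W
n=25: moves to 23(W), 22(W), 17(W); every one is W ⇒ L
n=26: moves to 24(W), 23(W), 18(W); every one is W ⇒ L
n=27: can move to 25, which is L ⇒ W
n=28: can move to 26, which is L ⇒ W
n=29: can move to 26, which is L ⇒ W
n=30: moves to 28(W), 27(W), 22(W); every one is W ⇒ L
n=31: moves to 29(W), 28(W), 23(W); every one is W ⇒ L
L entries with 0 ≤ n ≤ 31: n = 0, 1, 5, 6, 10, 11, 15, 16, 20, 21, 25, 26, 30, 31; that makes 14.

14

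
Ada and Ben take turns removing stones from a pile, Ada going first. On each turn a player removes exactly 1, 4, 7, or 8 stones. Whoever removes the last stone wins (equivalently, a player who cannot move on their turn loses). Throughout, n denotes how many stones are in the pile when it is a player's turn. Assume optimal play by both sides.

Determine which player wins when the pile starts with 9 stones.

Compute win/loss labels from the base case upward. A position with no move is L. Any other position is W if it can reach an L in one move, else L.
n=0: no move → L
n=1: reaches L-position 0 → W
n=2: only reaches 1(W), which is W → L
n=3: reaches L-position 2 → W
n=4: reaches L-position 0 → W
n=5: only reaches 4(W), 1(W), all W → L
n=6: reaches L-position 5 → W
n=7: reaches L-position 0 → W
n=8: reaches L-position 0 → W
n=9: reaches L-position 5 → W
From 9 Ada can remove 4, leaving 5, reaching an L position.

Ada wins.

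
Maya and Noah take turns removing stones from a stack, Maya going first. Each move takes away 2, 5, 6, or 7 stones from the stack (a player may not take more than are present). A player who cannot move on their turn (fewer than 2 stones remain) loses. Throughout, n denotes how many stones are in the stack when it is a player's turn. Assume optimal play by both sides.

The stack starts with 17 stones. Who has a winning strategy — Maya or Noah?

Build the W/L table. Terminal = L. A non-terminal position is W if it has a move to some L; otherwise it is L.
n=0: no move → L
n=1: no move → L
n=2: reaches L-position 0 → W
n=3: reaches L-position 1 → W
n=4: only reaches 2(W), which is W → L
n=5: reaches L-position 0 → W
n=6: reaches L-position 4 → W
n=7: reaches L-position 1 → W
n=8: reaches L-position 1 → W
n=9: reaches L-position 4 → W
n=10: reaches L-position 4 → W
n=11: reaches L-position 4 → W
n=12: only reaches 10(W), 7(W), 6(W), 5(W), all W → L
n=13: only reaches 11(W), 8(W), 7(W), 6(W), all W → L
n=14: reaches L-position 12 → W
n=15: reaches L-position 13 → W
n=16: only reaches 14(W), 11(W), 10(W), 9(W), all W → L
n=17: reaches L-position 12 → W
From 17 Maya can remove 5, leaving 12, reaching an L position.

Maya wins.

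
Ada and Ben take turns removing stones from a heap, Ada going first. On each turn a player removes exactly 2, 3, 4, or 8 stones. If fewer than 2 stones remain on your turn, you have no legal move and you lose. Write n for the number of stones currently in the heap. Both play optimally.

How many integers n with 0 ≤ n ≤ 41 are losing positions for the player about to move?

14

Classify positions by backward induction: terminal positions (no move available) are L. From any other position, the mover wins iff some move reaches an L.
n=0: no move → L
n=1: no move → L
n=2: reaches L-position 0 → W
n=3: reaches L-position 1 → W
n=4: reaches L-position 1 → W
n=5: reaches L-position 1 → W
n=6: only reaches 4(W), 3(W), 2(W), all W → L
n=7: only reaches 5(W), 4(W), 3(W), all W → L
n=8: reaches L-position 6 → W
n=9: reaches L-position 7 → W
n=10: reaches L-position 7 → W
n=11: reaches L-position 7 → W
n=12: only reaches 10(W), 9(W), 8(W), 4(W), all W → L
n=13: only reaches 11(W), 10(W), 9(W), 5(W), all W → L
n=14: reaches L-position 12 → W
n=15: reaches L-position 13 → W
n=16: reaches L-position 13 → W
n=17: reaches L-position 13 → W
n=18: only reaches 16(W), 15(W), 14(W), 10(W), all W → L
n=19: only reaches 17(W), 16(W), 15(W), 11(W), all W → L
n=20: reaches L-position 18 → W
n=21: reaches L-position 19 → W
n=22: reaches L-position 19 → W
n=23: reaches L-position 19 → W
n=24: only reaches 22(W), 21(W), 20(W), 16(W), all W → L
n=25: only reaches 23(W), 22(W), 21(W), 17(W), all W → L
n=26: reaches L-position 24 → W
n=27: reaches L-position 25 → W
n=28: reaches L-position 25 → W
n=29: reaches L-position 25 → W
n=30: only reaches 28(W), 27(W), 26(W), 22(W), all W → L
n=31: only reaches 29(W), 28(W), 27(W), 23(W), all W → L
n=32: reaches L-position 30 → W
n=33: reaches L-position 31 → W
n=34: reaches L-position 31 → W
n=35: reaches L-position 31 → W
n=36: only reaches 34(W), 33(W), 32(W), 28(W), all W → L
n=37: only reaches 35(W), 34(W), 33(W), 29(W), all W → L
n=38: reaches L-position 36 → W
n=39: reaches L-position 37 → W
n=40: reaches L-position 37 → W
n=41: reaches L-position 37 → W
L entries with 0 ≤ n ≤ 41: n = 0, 1, 6, 7, 12, 13, 18, 19, 24, 25, 30, 31, 36, 37; that makes 14.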